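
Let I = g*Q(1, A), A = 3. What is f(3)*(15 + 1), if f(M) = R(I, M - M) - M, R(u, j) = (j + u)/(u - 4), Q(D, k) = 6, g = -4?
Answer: -240/7 ≈ -34.286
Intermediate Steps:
I = -24 (I = -4*6 = -24)
R(u, j) = (j + u)/(-4 + u)
f(M) = 6/7 - M (f(M) = ((M - M) - 24)/(-4 - 24) - M = (0 - 24)/(-28) - M = -1/28*(-24) - M = 6/7 - M)
f(3)*(15 + 1) = (6/7 - 1*3)*(15 + 1) = (6/7 - 3)*16 = -15/7*16 = -240/7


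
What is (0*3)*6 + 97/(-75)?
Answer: -97/75 ≈ -1.2933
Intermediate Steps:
(0*3)*6 + 97/(-75) = 0*6 - 1/75*97 = 0 - 97/75 = -97/75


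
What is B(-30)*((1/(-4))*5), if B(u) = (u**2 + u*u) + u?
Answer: -4425/2 ≈ -2212.5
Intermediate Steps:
B(u) = u + 2*u**2 (B(u) = (u**2 + u**2) + u = 2*u**2 + u = u + 2*u**2)
B(-30)*((1/(-4))*5) = (-30*(1 + 2*(-30)))*((1/(-4))*5) = (-30*(1 - 60))*((1*(-1/4))*5) = (-30*(-59))*(-1/4*5) = 1770*(-5/4) = -4425/2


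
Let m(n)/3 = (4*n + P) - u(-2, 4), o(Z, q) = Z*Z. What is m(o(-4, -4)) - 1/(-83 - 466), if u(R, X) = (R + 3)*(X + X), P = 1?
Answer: 93880/549 ≈ 171.00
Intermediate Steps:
o(Z, q) = Z²
u(R, X) = 2*X*(3 + R) (u(R, X) = (3 + R)*(2*X) = 2*X*(3 + R))
m(n) = -21 + 12*n (m(n) = 3*((4*n + 1) - 2*4*(3 - 2)) = 3*((1 + 4*n) - 2*4) = 3*((1 + 4*n) - 1*8) = 3*((1 + 4*n) - 8) = 3*(-7 + 4*n) = -21 + 12*n)
m(o(-4, -4)) - 1/(-83 - 466) = (-21 + 12*(-4)²) - 1/(-83 - 466) = (-21 + 12*16) - 1/(-549) = (-21 + 192) - 1*(-1/549) = 171 + 1/549 = 93880/549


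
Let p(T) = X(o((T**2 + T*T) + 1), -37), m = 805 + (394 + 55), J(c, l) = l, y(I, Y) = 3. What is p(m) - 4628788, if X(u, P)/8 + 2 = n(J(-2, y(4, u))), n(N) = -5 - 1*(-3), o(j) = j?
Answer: -4628820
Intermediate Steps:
m = 1254 (m = 805 + 449 = 1254)
n(N) = -2 (n(N) = -5 + 3 = -2)
X(u, P) = -32 (X(u, P) = -16 + 8*(-2) = -16 - 16 = -32)
p(T) = -32
p(m) - 4628788 = -32 - 4628788 = -4628820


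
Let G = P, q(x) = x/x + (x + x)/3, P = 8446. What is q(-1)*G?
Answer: 8446/3 ≈ 2815.3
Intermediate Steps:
q(x) = 1 + 2*x/3 (q(x) = 1 + (2*x)*(⅓) = 1 + 2*x/3)
G = 8446
q(-1)*G = (1 + (⅔)*(-1))*8446 = (1 - ⅔)*8446 = (⅓)*8446 = 8446/3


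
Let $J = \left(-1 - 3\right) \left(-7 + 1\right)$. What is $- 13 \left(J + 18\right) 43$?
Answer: $-23478$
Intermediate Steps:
$J = 24$ ($J = \left(-4\right) \left(-6\right) = 24$)
$- 13 \left(J + 18\right) 43 = - 13 \left(24 + 18\right) 43 = \left(-13\right) 42 \cdot 43 = \left(-546\right) 43 = -23478$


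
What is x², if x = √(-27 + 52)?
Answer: 25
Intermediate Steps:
x = 5 (x = √25 = 5)
x² = 5² = 25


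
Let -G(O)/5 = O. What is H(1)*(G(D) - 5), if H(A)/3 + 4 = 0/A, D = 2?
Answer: 180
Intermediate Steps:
G(O) = -5*O
H(A) = -12 (H(A) = -12 + 3*(0/A) = -12 + 3*0 = -12 + 0 = -12)
H(1)*(G(D) - 5) = -12*(-5*2 - 5) = -12*(-10 - 5) = -12*(-15) = 180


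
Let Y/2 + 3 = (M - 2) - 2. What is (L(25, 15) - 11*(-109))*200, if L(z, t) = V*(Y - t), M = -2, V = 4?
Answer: 213400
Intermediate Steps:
Y = -18 (Y = -6 + 2*((-2 - 2) - 2) = -6 + 2*(-4 - 2) = -6 + 2*(-6) = -6 - 12 = -18)
L(z, t) = -72 - 4*t (L(z, t) = 4*(-18 - t) = -72 - 4*t)
(L(25, 15) - 11*(-109))*200 = ((-72 - 4*15) - 11*(-109))*200 = ((-72 - 60) + 1199)*200 = (-132 + 1199)*200 = 1067*200 = 213400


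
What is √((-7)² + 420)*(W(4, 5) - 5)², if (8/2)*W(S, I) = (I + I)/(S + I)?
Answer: 7225*√469/324 ≈ 482.92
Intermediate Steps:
W(S, I) = I/(2*(I + S)) (W(S, I) = ((I + I)/(S + I))/4 = ((2*I)/(I + S))/4 = (2*I/(I + S))/4 = I/(2*(I + S)))
√((-7)² + 420)*(W(4, 5) - 5)² = √((-7)² + 420)*((½)*5/(5 + 4) - 5)² = √(49 + 420)*((½)*5/9 - 5)² = √469*((½)*5*(⅑) - 5)² = √469*(5/18 - 5)² = √469*(-85/18)² = √469*(7225/324) = 7225*√469/324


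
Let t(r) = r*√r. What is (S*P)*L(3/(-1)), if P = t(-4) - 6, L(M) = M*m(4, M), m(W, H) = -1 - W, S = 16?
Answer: -1440 - 1920*I ≈ -1440.0 - 1920.0*I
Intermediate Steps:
L(M) = -5*M (L(M) = M*(-1 - 1*4) = M*(-1 - 4) = M*(-5) = -5*M)
t(r) = r^(3/2)
P = -6 - 8*I (P = (-4)^(3/2) - 6 = -8*I - 6 = -6 - 8*I ≈ -6.0 - 8.0*I)
(S*P)*L(3/(-1)) = (16*(-6 - 8*I))*(-15/(-1)) = (-96 - 128*I)*(-15*(-1)) = (-96 - 128*I)*(-5*(-3)) = (-96 - 128*I)*15 = -1440 - 1920*I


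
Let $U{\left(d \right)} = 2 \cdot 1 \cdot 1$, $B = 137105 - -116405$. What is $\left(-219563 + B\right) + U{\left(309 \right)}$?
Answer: $33949$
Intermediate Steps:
$B = 253510$ ($B = 137105 + 116405 = 253510$)
$U{\left(d \right)} = 2$ ($U{\left(d \right)} = 2 \cdot 1 = 2$)
$\left(-219563 + B\right) + U{\left(309 \right)} = \left(-219563 + 253510\right) + 2 = 33947 + 2 = 33949$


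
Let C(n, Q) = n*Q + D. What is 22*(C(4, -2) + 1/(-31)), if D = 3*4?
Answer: 2706/31 ≈ 87.290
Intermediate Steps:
D = 12
C(n, Q) = 12 + Q*n (C(n, Q) = n*Q + 12 = Q*n + 12 = 12 + Q*n)
22*(C(4, -2) + 1/(-31)) = 22*((12 - 2*4) + 1/(-31)) = 22*((12 - 8) - 1/31) = 22*(4 - 1/31) = 22*(123/31) = 2706/31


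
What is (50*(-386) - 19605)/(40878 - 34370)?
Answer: -38905/6508 ≈ -5.9780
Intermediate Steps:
(50*(-386) - 19605)/(40878 - 34370) = (-19300 - 19605)/6508 = -38905*1/6508 = -38905/6508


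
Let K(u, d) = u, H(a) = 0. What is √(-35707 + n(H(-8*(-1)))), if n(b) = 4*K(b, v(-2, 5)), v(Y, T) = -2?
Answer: I*√35707 ≈ 188.96*I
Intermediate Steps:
n(b) = 4*b
√(-35707 + n(H(-8*(-1)))) = √(-35707 + 4*0) = √(-35707 + 0) = √(-35707) = I*√35707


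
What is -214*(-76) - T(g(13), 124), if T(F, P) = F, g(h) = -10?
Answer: 16274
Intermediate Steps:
-214*(-76) - T(g(13), 124) = -214*(-76) - 1*(-10) = 16264 + 10 = 16274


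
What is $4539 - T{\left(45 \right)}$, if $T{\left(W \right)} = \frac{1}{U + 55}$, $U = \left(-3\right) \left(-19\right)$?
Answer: $\frac{508367}{112} \approx 4539.0$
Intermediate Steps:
$U = 57$
$T{\left(W \right)} = \frac{1}{112}$ ($T{\left(W \right)} = \frac{1}{57 + 55} = \frac{1}{112}$)
$4539 - T{\left(45 \right)} = 4539 - \frac{1}{112} = \frac{508367}{112}$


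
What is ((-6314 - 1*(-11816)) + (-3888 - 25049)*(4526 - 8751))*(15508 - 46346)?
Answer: -3770387316026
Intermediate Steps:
((-6314 - 1*(-11816)) + (-3888 - 25049)*(4526 - 8751))*(15508 - 46346) = ((-6314 + 11816) - 28937*(-4225))*(-30838) = (5502 + 122258825)*(-30838) = 122264327*(-30838) = -3770387316026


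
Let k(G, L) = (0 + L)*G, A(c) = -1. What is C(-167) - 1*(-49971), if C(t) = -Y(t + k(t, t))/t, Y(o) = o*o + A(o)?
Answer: 776854440/167 ≈ 4.6518e+6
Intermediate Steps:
k(G, L) = G*L (k(G, L) = L*G = G*L)
Y(o) = -1 + o² (Y(o) = o*o - 1 = o² - 1 = -1 + o²)
C(t) = -(-1 + (t + t²)²)/t (C(t) = -(-1 + (t + t*t)²)/t = -(-1 + (t + t²)²)/t)
C(-167) - 1*(-49971) = (1/(-167) - 1*(-167)*(1 - 167)²) - 1*(-49971) = (-1/167 - 1*(-167)*(-166)²) + 49971 = (-1/167 - 1*(-167)*27556) + 49971 = (-1/167 + 4601852) + 49971 = 768509283/167 + 49971 = 776854440/167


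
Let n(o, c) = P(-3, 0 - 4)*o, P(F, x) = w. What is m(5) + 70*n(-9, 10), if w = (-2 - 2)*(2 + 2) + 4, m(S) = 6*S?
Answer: 7590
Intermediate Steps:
w = -12 (w = -4*4 + 4 = -16 + 4 = -12)
P(F, x) = -12
n(o, c) = -12*o
m(5) + 70*n(-9, 10) = 6*5 + 70*(-12*(-9)) = 30 + 70*108 = 30 + 7560 = 7590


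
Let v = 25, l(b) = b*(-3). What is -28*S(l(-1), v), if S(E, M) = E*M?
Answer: -2100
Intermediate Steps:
l(b) = -3*b
-28*S(l(-1), v) = -28*(-3*(-1))*25 = -84*25 = -28*75 = -2100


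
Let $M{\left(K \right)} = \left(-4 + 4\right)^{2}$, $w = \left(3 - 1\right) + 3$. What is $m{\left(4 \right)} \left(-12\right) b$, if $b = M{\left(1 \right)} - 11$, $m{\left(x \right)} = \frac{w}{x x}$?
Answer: $\frac{165}{4} \approx 41.25$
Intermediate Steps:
$w = 5$ ($w = 2 + 3 = 5$)
$M{\left(K \right)} = 0$ ($M{\left(K \right)} = 0^{2} = 0$)
$m{\left(x \right)} = \frac{5}{x^{2}}$ ($m{\left(x \right)} = \frac{5}{x x} = \frac{5}{x^{2}}$)
$b = -11$ ($b = 0 - 11 = -11$)
$m{\left(4 \right)} \left(-12\right) b = \frac{5}{16} \left(-12\right) \left(-11\right) = \left(- \frac{15}{4}\right) \left(-11\right) = \frac{165}{4}$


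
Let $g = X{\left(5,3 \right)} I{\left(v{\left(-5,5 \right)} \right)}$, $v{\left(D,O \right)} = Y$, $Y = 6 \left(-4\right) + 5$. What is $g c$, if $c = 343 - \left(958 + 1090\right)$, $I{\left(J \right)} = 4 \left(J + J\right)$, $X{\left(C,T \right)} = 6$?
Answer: $1554960$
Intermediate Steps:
$Y = -19$ ($Y = -24 + 5 = -19$)
$v{\left(D,O \right)} = -19$
$I{\left(J \right)} = 8 J$ ($I{\left(J \right)} = 4 \cdot 2 J = 8 J$)
$c = -1705$ ($c = 343 - 2048 = -1705$)
$g = -912$ ($g = 6 \cdot 8 \left(-19\right) = 6 \left(-152\right) = -912$)
$g c = \left(-912\right) \left(-1705\right) = 1554960$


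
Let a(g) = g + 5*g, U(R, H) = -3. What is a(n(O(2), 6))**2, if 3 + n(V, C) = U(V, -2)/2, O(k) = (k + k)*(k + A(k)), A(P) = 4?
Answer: 729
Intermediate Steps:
O(k) = 2*k*(4 + k) (O(k) = (k + k)*(k + 4) = (2*k)*(4 + k) = 2*k*(4 + k))
n(V, C) = -9/2 (n(V, C) = -3 - 3/2 = -9/2)
a(g) = 6*g
a(n(O(2), 6))**2 = (6*(-9/2))**2 = (-27)**2 = 729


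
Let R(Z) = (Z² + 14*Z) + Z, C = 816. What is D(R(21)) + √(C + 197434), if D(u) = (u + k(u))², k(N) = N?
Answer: 2286144 + 5*√7930 ≈ 2.2866e+6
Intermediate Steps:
R(Z) = Z² + 15*Z
D(u) = 4*u² (D(u) = (u + u)² = (2*u)² = 4*u²)
D(R(21)) + √(C + 197434) = 4*(21*(15 + 21))² + √(816 + 197434) = 4*(21*36)² + √198250 = 4*756² + 5*√7930 = 4*571536 + 5*√7930 = 2286144 + 5*√7930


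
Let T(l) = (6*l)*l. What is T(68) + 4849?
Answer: 32593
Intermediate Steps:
T(l) = 6*l²
T(68) + 4849 = 6*68² + 4849 = 6*4624 + 4849 = 27744 + 4849 = 32593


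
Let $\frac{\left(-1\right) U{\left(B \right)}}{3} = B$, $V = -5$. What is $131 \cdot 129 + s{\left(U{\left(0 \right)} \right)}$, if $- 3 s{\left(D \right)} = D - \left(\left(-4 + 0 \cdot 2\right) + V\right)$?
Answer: $16896$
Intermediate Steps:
$U{\left(B \right)} = - 3 B$
$s{\left(D \right)} = -3 - \frac{D}{3}$ ($s{\left(D \right)} = - \frac{D - \left(\left(-4 + 0 \cdot 2\right) - 5\right)}{3} = - \frac{D - \left(\left(-4 + 0\right) - 5\right)}{3} = - \frac{D - \left(-4 - 5\right)}{3} = - \frac{D - -9}{3} = - \frac{D + 9}{3} = - \frac{9 + D}{3} = -3 - \frac{D}{3}$)
$131 \cdot 129 + s{\left(U{\left(0 \right)} \right)} = 131 \cdot 129 - \left(3 + \frac{\left(-3\right) 0}{3}\right) = 16899 - 3 = 16896$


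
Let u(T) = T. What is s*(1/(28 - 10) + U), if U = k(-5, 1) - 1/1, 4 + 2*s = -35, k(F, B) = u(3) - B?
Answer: -247/12 ≈ -20.583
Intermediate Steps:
k(F, B) = 3 - B
s = -39/2 (s = -2 + (½)*(-35) = -2 - 35/2 = -39/2 ≈ -19.500)
U = 1 (U = (3 - 1*1) - 1/1 = (3 - 1) - 1*1 = 2 - 1 = 1)
s*(1/(28 - 10) + U) = -39*(1/(28 - 10) + 1)/2 = -39*(1/18 + 1)/2 = -39/2*19/18 = -247/12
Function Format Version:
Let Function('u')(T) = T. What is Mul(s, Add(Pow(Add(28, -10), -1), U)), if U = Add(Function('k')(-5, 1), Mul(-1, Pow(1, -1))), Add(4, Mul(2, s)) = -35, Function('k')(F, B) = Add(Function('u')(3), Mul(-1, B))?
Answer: Rational(-247, 12) ≈ -20.583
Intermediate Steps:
Function('k')(F, B) = Add(3, Mul(-1, B))
s = Rational(-39, 2) (s = Add(-2, Mul(Rational(1, 2), -35)) = Add(-2, Rational(-35, 2)) = Rational(-39, 2) ≈ -19.500)
U = 1 (U = Add(Add(3, Mul(-1, 1)), Mul(-1, Pow(1, -1))) = Add(Add(3, -1), Mul(-1, 1)) = Add(2, -1) = 1)
Mul(s, Add(Pow(Add(28, -10), -1), U)) = Mul(Rational(-39, 2), Add(Pow(Add(28, -10), -1), 1)) = Mul(Rational(-39, 2), Add(Pow(18, -1), 1)) = Mul(Rational(-39, 2), Add(Rational(1, 18), 1)) = Mul(Rational(-39, 2), Rational(19, 18)) = Rational(-247, 12)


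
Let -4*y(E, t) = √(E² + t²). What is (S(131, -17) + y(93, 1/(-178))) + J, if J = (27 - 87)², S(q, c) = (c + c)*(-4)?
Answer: 3736 - √274034917/712 ≈ 3712.8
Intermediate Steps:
y(E, t) = -√(E² + t²)/4
S(q, c) = -8*c (S(q, c) = (2*c)*(-4) = -8*c)
J = 3600 (J = (-60)² = 3600)
(S(131, -17) + y(93, 1/(-178))) + J = (-8*(-17) - √(93² + (1/(-178))²)/4) + 3600 = (136 - √(8649 + (-1/178)²)/4) + 3600 = (136 - √(8649 + 1/31684)/4) + 3600 = (136 - √274034917/712) + 3600 = 3736 - √274034917/712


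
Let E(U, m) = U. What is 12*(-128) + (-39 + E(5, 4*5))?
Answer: -1570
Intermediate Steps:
12*(-128) + (-39 + E(5, 4*5)) = 12*(-128) + (-39 + 5) = -1536 - 34 = -1570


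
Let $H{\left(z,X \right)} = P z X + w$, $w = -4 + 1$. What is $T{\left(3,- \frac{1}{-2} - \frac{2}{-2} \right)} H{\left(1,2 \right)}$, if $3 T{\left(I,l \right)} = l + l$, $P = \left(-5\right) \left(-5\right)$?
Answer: $47$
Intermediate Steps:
$w = -3$
$P = 25$
$H{\left(z,X \right)} = -3 + 25 X z$ ($H{\left(z,X \right)} = 25 z X - 3 = 25 X z - 3 = -3 + 25 X z$)
$T{\left(I,l \right)} = \frac{2 l}{3}$ ($T{\left(I,l \right)} = \frac{l + l}{3} = \frac{2 l}{3}$)
$T{\left(3,- \frac{1}{-2} - \frac{2}{-2} \right)} H{\left(1,2 \right)} = \frac{2 \left(- \frac{1}{-2} - \frac{2}{-2}\right)}{3} \left(-3 + 25 \cdot 2 \cdot 1\right) = \frac{2 \left(\left(-1\right) \left(- \frac{1}{2}\right) - -1\right)}{3} \left(-3 + 50\right) = \frac{2 \left(\frac{1}{2} + 1\right)}{3} \cdot 47 = \frac{2}{3} \cdot \frac{3}{2} \cdot 47 = 1 \cdot 47 = 47$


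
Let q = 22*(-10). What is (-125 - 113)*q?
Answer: 52360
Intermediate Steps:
q = -220
(-125 - 113)*q = (-125 - 113)*(-220) = -238*(-220) = 52360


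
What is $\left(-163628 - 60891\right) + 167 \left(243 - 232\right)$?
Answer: $-222682$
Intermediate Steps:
$\left(-163628 - 60891\right) + 167 \left(243 - 232\right) = -224519 + 167 \cdot 11 = -224519 + 1837 = -222682$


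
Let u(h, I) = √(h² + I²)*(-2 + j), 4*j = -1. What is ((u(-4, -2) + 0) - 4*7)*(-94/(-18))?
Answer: -1316/9 - 47*√5/2 ≈ -198.77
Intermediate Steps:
j = -¼ (j = (¼)*(-1) = -¼ ≈ -0.25000)
u(h, I) = -9*√(I² + h²)/4 (u(h, I) = √(h² + I²)*(-2 - ¼) = √(I² + h²)*(-9/4) = -9*√(I² + h²)/4)
((u(-4, -2) + 0) - 4*7)*(-94/(-18)) = ((-9*√((-2)² + (-4)²)/4 + 0) - 4*7)*(-94/(-18)) = ((-9*√(4 + 16)/4 + 0) - 28)*(-94*(-1/18)) = ((-9*√5/2 + 0) - 28)*(47/9) = (-9*√5/2 - 28)*(47/9) = (-28 - 9*√5/2)*(47/9) = -1316/9 - 47*√5/2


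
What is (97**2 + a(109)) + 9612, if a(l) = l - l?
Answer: 19021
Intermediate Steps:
a(l) = 0
(97**2 + a(109)) + 9612 = (97**2 + 0) + 9612 = (9409 + 0) + 9612 = 9409 + 9612 = 19021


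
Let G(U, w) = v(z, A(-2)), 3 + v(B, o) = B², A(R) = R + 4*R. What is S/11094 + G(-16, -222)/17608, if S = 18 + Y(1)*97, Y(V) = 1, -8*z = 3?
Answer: 63782339/6250980864 ≈ 0.010204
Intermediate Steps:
z = -3/8 (z = -⅛*3 = -3/8 ≈ -0.37500)
A(R) = 5*R
v(B, o) = -3 + B²
G(U, w) = -183/64 (G(U, w) = -3 + (-3/8)² = -3 + 9/64 = -183/64)
S = 115 (S = 18 + 1*97 = 18 + 97 = 115)
S/11094 + G(-16, -222)/17608 = 115/11094 - 183/64/17608 = 115*(1/11094) - 183/64*1/17608 = 115/11094 - 183/1126912 = 63782339/6250980864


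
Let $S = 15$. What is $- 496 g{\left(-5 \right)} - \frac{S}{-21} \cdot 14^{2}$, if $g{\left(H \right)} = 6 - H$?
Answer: $-5316$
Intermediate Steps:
$- 496 g{\left(-5 \right)} - \frac{S}{-21} \cdot 14^{2} = - 496 \left(6 - -5\right) - \frac{15}{-21} \cdot 14^{2} = - 496 \left(6 + 5\right) - 15 \left(- \frac{1}{21}\right) 196 = \left(-496\right) 11 - \left(- \frac{5}{7}\right) 196 = -5456 - -140 = -5456 + 140 = -5316$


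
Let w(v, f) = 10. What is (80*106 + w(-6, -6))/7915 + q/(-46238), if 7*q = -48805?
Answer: 626843183/512363278 ≈ 1.2234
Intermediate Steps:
q = -48805/7 (q = (⅐)*(-48805) = -48805/7 ≈ -6972.1)
(80*106 + w(-6, -6))/7915 + q/(-46238) = (80*106 + 10)/7915 - 48805/7/(-46238) = (8480 + 10)*(1/7915) - 48805/7*(-1/46238) = 8490*(1/7915) + 48805/323666 = 1698/1583 + 48805/323666 = 626843183/512363278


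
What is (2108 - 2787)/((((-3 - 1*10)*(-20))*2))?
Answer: -679/520 ≈ -1.3058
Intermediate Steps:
(2108 - 2787)/((((-3 - 1*10)*(-20))*2)) = -679*(-1/(40*(-3 - 10))) = -679/(-13*(-20)*2) = -679/(260*2) = -679/520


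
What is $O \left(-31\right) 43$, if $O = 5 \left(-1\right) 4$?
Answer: $26660$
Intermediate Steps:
$O = -20$ ($O = \left(-5\right) 4 = -20$)
$O \left(-31\right) 43 = \left(-20\right) \left(-31\right) 43 = 620 \cdot 43 = 26660$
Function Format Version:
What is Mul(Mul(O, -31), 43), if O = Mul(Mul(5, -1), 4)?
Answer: 26660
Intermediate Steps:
O = -20 (O = Mul(-5, 4) = -20)
Mul(Mul(O, -31), 43) = Mul(Mul(-20, -31), 43) = Mul(620, 43) = 26660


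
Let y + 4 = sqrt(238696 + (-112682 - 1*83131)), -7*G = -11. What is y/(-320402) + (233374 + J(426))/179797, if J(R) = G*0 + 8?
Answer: 37388389376/28803659197 - sqrt(42883)/320402 ≈ 1.2974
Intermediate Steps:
G = 11/7 (G = -1/7*(-11) = 11/7 ≈ 1.5714)
J(R) = 8 (J(R) = (11/7)*0 + 8 = 0 + 8 = 8)
y = -4 + sqrt(42883) (y = -4 + sqrt(238696 + (-112682 - 1*83131)) = -4 + sqrt(238696 + (-112682 - 83131)) = -4 + sqrt(238696 - 195813) = -4 + sqrt(42883) ≈ 203.08)
y/(-320402) + (233374 + J(426))/179797 = (-4 + sqrt(42883))/(-320402) + (233374 + 8)/179797 = (-4 + sqrt(42883))*(-1/320402) + 233382*(1/179797) = (2/160201 - sqrt(42883)/320402) + 233382/179797 = 37388389376/28803659197 - sqrt(42883)/320402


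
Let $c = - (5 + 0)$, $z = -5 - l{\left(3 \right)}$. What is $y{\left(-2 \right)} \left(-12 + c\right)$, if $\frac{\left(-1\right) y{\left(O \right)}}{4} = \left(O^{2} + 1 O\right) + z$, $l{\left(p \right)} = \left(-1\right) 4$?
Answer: $68$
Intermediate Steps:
$l{\left(p \right)} = -4$
$z = -1$ ($z = -5 - -4 = -5 + 4 = -1$)
$c = -5$ ($c = \left(-1\right) 5 = -5$)
$y{\left(O \right)} = 4 - 4 O - 4 O^{2}$ ($y{\left(O \right)} = - 4 \left(\left(O^{2} + 1 O\right) - 1\right) = - 4 \left(\left(O^{2} + O\right) - 1\right) = - 4 \left(\left(O + O^{2}\right) - 1\right) = - 4 \left(-1 + O + O^{2}\right) = 4 - 4 O - 4 O^{2}$)
$y{\left(-2 \right)} \left(-12 + c\right) = \left(4 - -8 - 4 \left(-2\right)^{2}\right) \left(-12 - 5\right) = \left(4 + 8 - 16\right) \left(-17\right) = \left(-4\right) \left(-17\right) = 68$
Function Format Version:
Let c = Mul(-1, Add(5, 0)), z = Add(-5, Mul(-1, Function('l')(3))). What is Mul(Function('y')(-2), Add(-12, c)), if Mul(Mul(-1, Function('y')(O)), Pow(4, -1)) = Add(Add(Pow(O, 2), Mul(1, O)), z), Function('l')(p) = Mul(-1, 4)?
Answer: 68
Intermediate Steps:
Function('l')(p) = -4
z = -1 (z = Add(-5, Mul(-1, -4)) = Add(-5, 4) = -1)
c = -5 (c = Mul(-1, 5) = -5)
Function('y')(O) = Add(4, Mul(-4, O), Mul(-4, Pow(O, 2))) (Function('y')(O) = Mul(-4, Add(Add(Pow(O, 2), Mul(1, O)), -1)) = Mul(-4, Add(Add(Pow(O, 2), O), -1)) = Mul(-4, Add(Add(O, Pow(O, 2)), -1)) = Mul(-4, Add(-1, O, Pow(O, 2))) = Add(4, Mul(-4, O), Mul(-4, Pow(O, 2))))
Mul(Function('y')(-2), Add(-12, c)) = Mul(Add(4, Mul(-4, -2), Mul(-4, Pow(-2, 2))), Add(-12, -5)) = Mul(Add(4, 8, Mul(-4, 4)), -17) = Mul(Add(4, 8, -16), -17) = Mul(-4, -17) = 68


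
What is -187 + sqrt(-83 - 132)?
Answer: -187 + I*sqrt(215) ≈ -187.0 + 14.663*I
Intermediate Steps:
-187 + sqrt(-83 - 132) = -187 + sqrt(-215) = -187 + I*sqrt(215)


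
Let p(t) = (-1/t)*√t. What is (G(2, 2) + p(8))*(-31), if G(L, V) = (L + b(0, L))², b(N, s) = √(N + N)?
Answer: -124 + 31*√2/4 ≈ -113.04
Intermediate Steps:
b(N, s) = √2*√N (b(N, s) = √(2*N) = √2*√N)
p(t) = -1/√t
G(L, V) = L² (G(L, V) = (L + √2*√0)² = (L + √2*0)² = (L + 0)² = L²)
(G(2, 2) + p(8))*(-31) = (2² - 1/√8)*(-31) = (4 - √2/4)*(-31) = -124 + 31*√2/4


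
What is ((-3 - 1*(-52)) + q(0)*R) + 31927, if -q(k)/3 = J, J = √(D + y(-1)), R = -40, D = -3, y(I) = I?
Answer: 31976 + 240*I ≈ 31976.0 + 240.0*I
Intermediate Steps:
J = 2*I (J = √(-3 - 1) = √(-4) = 2*I ≈ 2.0*I)
q(k) = -6*I
((-3 - 1*(-52)) + q(0)*R) + 31927 = ((-3 - 1*(-52)) - 6*I*(-40)) + 31927 = ((-3 + 52) + 240*I) + 31927 = (49 + 240*I) + 31927 = 31976 + 240*I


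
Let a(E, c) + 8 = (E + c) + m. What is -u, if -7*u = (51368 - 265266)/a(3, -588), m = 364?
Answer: 213898/1603 ≈ 133.44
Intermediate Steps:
a(E, c) = 356 + E + c (a(E, c) = -8 + ((E + c) + 364) = -8 + (364 + E + c) = 356 + E + c)
u = -213898/1603 (u = -(51368 - 265266)/(7*(356 + 3 - 588)) = -(-213898)/(7*(-229)) = -(-213898)*(-1)/(7*229) = -1/7*213898/229 = -213898/1603 ≈ -133.44)
-u = -1*(-213898/1603) = 213898/1603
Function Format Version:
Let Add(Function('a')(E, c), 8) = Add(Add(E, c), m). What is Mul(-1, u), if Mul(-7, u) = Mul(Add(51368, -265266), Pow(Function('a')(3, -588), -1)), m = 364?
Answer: Rational(213898, 1603) ≈ 133.44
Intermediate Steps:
Function('a')(E, c) = Add(356, E, c) (Function('a')(E, c) = Add(-8, Add(Add(E, c), 364)) = Add(-8, Add(364, E, c)) = Add(356, E, c))
u = Rational(-213898, 1603) (u = Mul(Rational(-1, 7), Mul(Add(51368, -265266), Pow(Add(356, 3, -588), -1))) = Mul(Rational(-1, 7), Mul(-213898, Pow(-229, -1))) = Mul(Rational(-1, 7), Mul(-213898, Rational(-1, 229))) = Mul(Rational(-1, 7), Rational(213898, 229)) = Rational(-213898, 1603) ≈ -133.44)
Mul(-1, u) = Mul(-1, Rational(-213898, 1603)) = Rational(213898, 1603)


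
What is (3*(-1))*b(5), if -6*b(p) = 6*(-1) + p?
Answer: -½ ≈ -0.50000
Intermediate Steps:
b(p) = 1 - p/6 (b(p) = -(6*(-1) + p)/6 = -(-6 + p)/6 = 1 - p/6)
(3*(-1))*b(5) = (3*(-1))*(1 - ⅙*5) = -3*(1 - ⅚) = -3*⅙ = -½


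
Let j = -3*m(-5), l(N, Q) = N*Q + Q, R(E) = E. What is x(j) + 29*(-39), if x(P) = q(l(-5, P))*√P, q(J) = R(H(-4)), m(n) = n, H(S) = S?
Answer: -1131 - 4*√15 ≈ -1146.5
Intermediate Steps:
l(N, Q) = Q + N*Q
q(J) = -4
j = 15 (j = -3*(-5) = 15)
x(P) = -4*√P
x(j) + 29*(-39) = -4*√15 + 29*(-39) = -4*√15 - 1131 = -1131 - 4*√15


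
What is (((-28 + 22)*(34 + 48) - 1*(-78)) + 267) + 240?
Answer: 93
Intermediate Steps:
(((-28 + 22)*(34 + 48) - 1*(-78)) + 267) + 240 = ((-6*82 + 78) + 267) + 240 = ((-492 + 78) + 267) + 240 = (-414 + 267) + 240 = -147 + 240 = 93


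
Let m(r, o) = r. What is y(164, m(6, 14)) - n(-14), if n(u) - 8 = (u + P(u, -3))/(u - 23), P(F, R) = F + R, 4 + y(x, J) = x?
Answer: 5593/37 ≈ 151.16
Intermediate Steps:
y(x, J) = -4 + x
n(u) = 8 + (-3 + 2*u)/(-23 + u) (n(u) = 8 + (u + (u - 3))/(u - 23) = 8 + (u + (-3 + u))/(-23 + u) = 8 + (-3 + 2*u)/(-23 + u))
y(164, m(6, 14)) - n(-14) = (-4 + 164) - (-187 + 10*(-14))/(-23 - 14) = 160 - (-187 - 140)/(-37) = 160 - (-1)*(-327)/37 = 160 - 1*327/37 = 160 - 327/37 = 5593/37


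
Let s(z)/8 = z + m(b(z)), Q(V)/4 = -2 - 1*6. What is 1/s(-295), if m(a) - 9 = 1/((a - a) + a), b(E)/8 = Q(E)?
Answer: -32/73217 ≈ -0.00043706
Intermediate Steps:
Q(V) = -32 (Q(V) = 4*(-2 - 1*6) = 4*(-2 - 6) = 4*(-8) = -32)
b(E) = -256 (b(E) = 8*(-32) = -256)
m(a) = 9 + 1/a (m(a) = 9 + 1/((a - a) + a) = 9 + 1/(0 + a) = 9 + 1/a)
s(z) = 2303/32 + 8*z (s(z) = 8*(z + (9 + 1/(-256))) = 8*(z + (9 - 1/256)) = 8*(z + 2303/256) = 8*(2303/256 + z) = 2303/32 + 8*z)
1/s(-295) = 1/(2303/32 + 8*(-295)) = 1/(2303/32 - 2360) = 1/(-73217/32) = -32/73217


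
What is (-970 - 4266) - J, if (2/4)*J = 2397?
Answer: -10030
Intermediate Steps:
J = 4794 (J = 2*2397 = 4794)
(-970 - 4266) - J = (-970 - 4266) - 1*4794 = -5236 - 4794 = -10030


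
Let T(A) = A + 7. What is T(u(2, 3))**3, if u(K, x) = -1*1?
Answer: 216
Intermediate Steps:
u(K, x) = -1
T(A) = 7 + A
T(u(2, 3))**3 = (7 - 1)**3 = 6**3 = 216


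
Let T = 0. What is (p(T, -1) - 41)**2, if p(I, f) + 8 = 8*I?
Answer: 2401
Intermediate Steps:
p(I, f) = -8 + 8*I
(p(T, -1) - 41)**2 = ((-8 + 8*0) - 41)**2 = ((-8 + 0) - 41)**2 = (-8 - 41)**2 = (-49)**2 = 2401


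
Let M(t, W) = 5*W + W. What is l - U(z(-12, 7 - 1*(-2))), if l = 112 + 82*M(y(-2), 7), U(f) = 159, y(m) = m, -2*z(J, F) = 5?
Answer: 3397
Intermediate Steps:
z(J, F) = -5/2 (z(J, F) = -½*5 = -5/2)
M(t, W) = 6*W
l = 3556 (l = 112 + 82*(6*7) = 112 + 82*42 = 112 + 3444 = 3556)
l - U(z(-12, 7 - 1*(-2))) = 3556 - 1*159 = 3556 - 159 = 3397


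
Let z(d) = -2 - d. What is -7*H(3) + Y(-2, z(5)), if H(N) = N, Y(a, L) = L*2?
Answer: -35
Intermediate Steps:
Y(a, L) = 2*L
-7*H(3) + Y(-2, z(5)) = -7*3 + 2*(-2 - 1*5) = -21 + 2*(-2 - 5) = -21 + 2*(-7) = -21 - 14 = -35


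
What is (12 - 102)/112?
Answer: -45/56 ≈ -0.80357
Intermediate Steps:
(12 - 102)/112 = (1/112)*(-90) = -45/56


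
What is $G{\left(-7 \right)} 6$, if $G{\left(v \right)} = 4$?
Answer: $24$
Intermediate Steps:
$G{\left(-7 \right)} 6 = 4 \cdot 6 = 24$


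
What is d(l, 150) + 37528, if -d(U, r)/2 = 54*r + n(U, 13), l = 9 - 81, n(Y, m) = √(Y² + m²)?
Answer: 21328 - 2*√5353 ≈ 21182.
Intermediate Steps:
l = -72
d(U, r) = -108*r - 2*√(169 + U²) (d(U, r) = -2*(54*r + √(U² + 13²)) = -2*(54*r + √(U² + 169)) = -2*(54*r + √(169 + U²)) = -2*(√(169 + U²) + 54*r) = -108*r - 2*√(169 + U²))
d(l, 150) + 37528 = (-108*150 - 2*√(169 + (-72)²)) + 37528 = (-16200 - 2*√(169 + 5184)) + 37528 = (-16200 - 2*√5353) + 37528 = 21328 - 2*√5353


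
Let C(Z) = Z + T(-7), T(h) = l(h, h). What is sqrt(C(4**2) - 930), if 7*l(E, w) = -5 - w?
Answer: 2*I*sqrt(11193)/7 ≈ 30.228*I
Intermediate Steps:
l(E, w) = -5/7 - w/7 (l(E, w) = (-5 - w)/7 = -5/7 - w/7)
T(h) = -5/7 - h/7
C(Z) = 2/7 + Z (C(Z) = Z + (-5/7 - 1/7*(-7)) = Z + (-5/7 + 1) = Z + 2/7 = 2/7 + Z)
sqrt(C(4**2) - 930) = sqrt((2/7 + 4**2) - 930) = sqrt((2/7 + 16) - 930) = sqrt(114/7 - 930) = sqrt(-6396/7) = 2*I*sqrt(11193)/7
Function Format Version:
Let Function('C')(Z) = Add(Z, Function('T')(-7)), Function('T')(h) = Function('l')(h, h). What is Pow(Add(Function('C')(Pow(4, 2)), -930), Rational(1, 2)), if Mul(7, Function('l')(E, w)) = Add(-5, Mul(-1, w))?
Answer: Mul(Rational(2, 7), I, Pow(11193, Rational(1, 2))) ≈ Mul(30.228, I)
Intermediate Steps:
Function('l')(E, w) = Add(Rational(-5, 7), Mul(Rational(-1, 7), w)) (Function('l')(E, w) = Mul(Rational(1, 7), Add(-5, Mul(-1, w))) = Add(Rational(-5, 7), Mul(Rational(-1, 7), w)))
Function('T')(h) = Add(Rational(-5, 7), Mul(Rational(-1, 7), h))
Function('C')(Z) = Add(Rational(2, 7), Z) (Function('C')(Z) = Add(Z, Add(Rational(-5, 7), Mul(Rational(-1, 7), -7))) = Add(Z, Add(Rational(-5, 7), 1)) = Add(Z, Rational(2, 7)) = Add(Rational(2, 7), Z))
Pow(Add(Function('C')(Pow(4, 2)), -930), Rational(1, 2)) = Pow(Add(Add(Rational(2, 7), Pow(4, 2)), -930), Rational(1, 2)) = Pow(Add(Add(Rational(2, 7), 16), -930), Rational(1, 2)) = Pow(Add(Rational(114, 7), -930), Rational(1, 2)) = Pow(Rational(-6396, 7), Rational(1, 2)) = Mul(Rational(2, 7), I, Pow(11193, Rational(1, 2)))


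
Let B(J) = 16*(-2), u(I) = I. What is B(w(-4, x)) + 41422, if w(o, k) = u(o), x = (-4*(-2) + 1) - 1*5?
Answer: 41390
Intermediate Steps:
x = 4 (x = (8 + 1) - 5 = 9 - 5 = 4)
w(o, k) = o
B(J) = -32
B(w(-4, x)) + 41422 = -32 + 41422 = 41390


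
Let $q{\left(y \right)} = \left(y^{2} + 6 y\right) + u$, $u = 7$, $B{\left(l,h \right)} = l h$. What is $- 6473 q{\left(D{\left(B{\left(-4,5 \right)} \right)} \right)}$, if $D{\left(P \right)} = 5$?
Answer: $-401326$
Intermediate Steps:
$B{\left(l,h \right)} = h l$
$q{\left(y \right)} = 7 + y^{2} + 6 y$ ($q{\left(y \right)} = \left(y^{2} + 6 y\right) + 7 = 7 + y^{2} + 6 y$)
$- 6473 q{\left(D{\left(B{\left(-4,5 \right)} \right)} \right)} = - 6473 \left(7 + 5^{2} + 6 \cdot 5\right) = - 6473 \left(7 + 25 + 30\right) = \left(-6473\right) 62 = -401326$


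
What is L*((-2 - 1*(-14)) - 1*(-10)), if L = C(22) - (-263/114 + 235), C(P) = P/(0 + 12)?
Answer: -289498/57 ≈ -5078.9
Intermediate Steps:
C(P) = P/12
L = -13159/57 (L = (1/12)*22 - (-263/114 + 235) = 11/6 - (-263*1/114 + 235) = 11/6 - (-263/114 + 235) = 11/6 - 1*26527/114 = 11/6 - 26527/114 = -13159/57 ≈ -230.86)
L*((-2 - 1*(-14)) - 1*(-10)) = -13159*((-2 - 1*(-14)) - 1*(-10))/57 = -13159*((-2 + 14) + 10)/57 = -13159*(12 + 10)/57 = -13159/57*22 = -289498/57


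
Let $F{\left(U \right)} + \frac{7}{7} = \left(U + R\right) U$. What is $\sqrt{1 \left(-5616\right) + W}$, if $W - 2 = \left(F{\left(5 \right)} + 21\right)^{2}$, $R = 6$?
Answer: $\sqrt{11} \approx 3.3166$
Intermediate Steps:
$F{\left(U \right)} = -1 + U \left(6 + U\right)$ ($F{\left(U \right)} = -1 + \left(U + 6\right) U = -1 + \left(6 + U\right) U = -1 + U \left(6 + U\right)$)
$W = 5627$ ($W = 2 + \left(\left(-1 + 5^{2} + 6 \cdot 5\right) + 21\right)^{2} = 2 + \left(\left(-1 + 25 + 30\right) + 21\right)^{2} = 2 + \left(54 + 21\right)^{2} = 2 + 75^{2} = 2 + 5625 = 5627$)
$\sqrt{1 \left(-5616\right) + W} = \sqrt{1 \left(-5616\right) + 5627} = \sqrt{-5616 + 5627} = \sqrt{11}$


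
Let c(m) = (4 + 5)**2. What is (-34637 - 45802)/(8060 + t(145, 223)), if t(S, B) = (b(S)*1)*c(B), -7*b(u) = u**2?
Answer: 563073/1646605 ≈ 0.34196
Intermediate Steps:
c(m) = 81 (c(m) = 9**2 = 81)
b(u) = -u**2/7
t(S, B) = -81*S**2/7 (t(S, B) = (-S**2/7*1)*81 = -S**2/7*81 = -81*S**2/7)
(-34637 - 45802)/(8060 + t(145, 223)) = (-34637 - 45802)/(8060 - 81/7*145**2) = -80439/(8060 - 81/7*21025) = -80439/(8060 - 1703025/7) = -80439/(-1646605/7) = -80439*(-7/1646605) = 563073/1646605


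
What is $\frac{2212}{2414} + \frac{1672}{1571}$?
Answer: $\frac{3755630}{1896197} \approx 1.9806$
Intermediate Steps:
$\frac{2212}{2414} + \frac{1672}{1571} = 2212 \cdot \frac{1}{2414} + 1672 \cdot \frac{1}{1571} = \frac{1106}{1207} + \frac{1672}{1571} = \frac{3755630}{1896197}$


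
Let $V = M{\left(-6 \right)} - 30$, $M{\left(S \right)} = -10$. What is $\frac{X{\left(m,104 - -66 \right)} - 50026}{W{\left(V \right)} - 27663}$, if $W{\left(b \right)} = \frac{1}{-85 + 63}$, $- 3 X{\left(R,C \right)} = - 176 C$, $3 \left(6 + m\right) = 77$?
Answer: $\frac{2643476}{1825761} \approx 1.4479$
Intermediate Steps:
$m = \frac{59}{3}$ ($m = -6 + \frac{1}{3} \cdot 77 = -6 + \frac{77}{3} = \frac{59}{3} \approx 19.667$)
$X{\left(R,C \right)} = \frac{176 C}{3}$ ($X{\left(R,C \right)} = - \frac{\left(-176\right) C}{3} = \frac{176 C}{3}$)
$V = -40$ ($V = -10 - 30 = -40$)
$W{\left(b \right)} = - \frac{1}{22}$ ($W{\left(b \right)} = \frac{1}{-22} = - \frac{1}{22}$)
$\frac{X{\left(m,104 - -66 \right)} - 50026}{W{\left(V \right)} - 27663} = \frac{\frac{176 \left(104 - -66\right)}{3} - 50026}{- \frac{1}{22} - 27663} = \frac{\frac{176 \left(104 + 66\right)}{3} - 50026}{- \frac{608587}{22}} = \left(\frac{176}{3} \cdot 170 - 50026\right) \left(- \frac{22}{608587}\right) = \left(\frac{29920}{3} - 50026\right) \left(- \frac{22}{608587}\right) = \left(- \frac{120158}{3}\right) \left(- \frac{22}{608587}\right) = \frac{2643476}{1825761}$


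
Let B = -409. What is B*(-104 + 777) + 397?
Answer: -274860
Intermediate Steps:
B*(-104 + 777) + 397 = -409*(-104 + 777) + 397 = -409*673 + 397 = -275257 + 397 = -274860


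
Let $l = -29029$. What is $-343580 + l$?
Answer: $-372609$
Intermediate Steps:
$-343580 + l = -343580 - 29029 = -372609$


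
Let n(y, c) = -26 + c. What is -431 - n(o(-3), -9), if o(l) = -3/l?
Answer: -396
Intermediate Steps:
-431 - n(o(-3), -9) = -431 - (-26 - 9) = -431 - 1*(-35) = -431 + 35 = -396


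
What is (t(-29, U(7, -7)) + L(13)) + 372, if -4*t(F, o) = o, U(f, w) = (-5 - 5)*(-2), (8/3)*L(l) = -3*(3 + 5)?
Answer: 358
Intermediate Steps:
L(l) = -9 (L(l) = 3*(-3*(3 + 5))/8 = 3*(-3*8)/8 = (3/8)*(-24) = -9)
U(f, w) = 20 (U(f, w) = -10*(-2) = 20)
t(F, o) = -o/4
(t(-29, U(7, -7)) + L(13)) + 372 = (-¼*20 - 9) + 372 = (-5 - 9) + 372 = -14 + 372 = 358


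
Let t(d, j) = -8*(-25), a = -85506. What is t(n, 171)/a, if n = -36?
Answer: -100/42753 ≈ -0.0023390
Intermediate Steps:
t(d, j) = 200
t(n, 171)/a = 200/(-85506) = 200*(-1/85506) = -100/42753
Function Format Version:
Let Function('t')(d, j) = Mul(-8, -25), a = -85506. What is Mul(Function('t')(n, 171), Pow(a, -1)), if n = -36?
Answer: Rational(-100, 42753) ≈ -0.0023390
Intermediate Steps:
Function('t')(d, j) = 200
Mul(Function('t')(n, 171), Pow(a, -1)) = Mul(200, Pow(-85506, -1)) = Mul(200, Rational(-1, 85506)) = Rational(-100, 42753)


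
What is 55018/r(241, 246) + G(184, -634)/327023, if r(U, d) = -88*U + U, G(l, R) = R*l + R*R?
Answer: -12010266314/6856691241 ≈ -1.7516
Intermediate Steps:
G(l, R) = R**2 + R*l (G(l, R) = R*l + R**2 = R**2 + R*l)
r(U, d) = -87*U
55018/r(241, 246) + G(184, -634)/327023 = 55018/((-87*241)) - 634*(-634 + 184)/327023 = 55018/(-20967) - 634*(-450)*(1/327023) = 55018*(-1/20967) + 285300*(1/327023) = -55018/20967 + 285300/327023 = -12010266314/6856691241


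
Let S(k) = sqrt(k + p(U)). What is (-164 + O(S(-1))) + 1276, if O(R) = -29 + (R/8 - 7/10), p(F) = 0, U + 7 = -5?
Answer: 10823/10 + I/8 ≈ 1082.3 + 0.125*I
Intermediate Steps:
U = -12 (U = -7 - 5 = -12)
S(k) = sqrt(k) (S(k) = sqrt(k + 0) = sqrt(k))
O(R) = -297/10 + R/8 (O(R) = -29 + (R*(1/8) - 7*1/10) = -29 + (R/8 - 7/10) = -29 + (-7/10 + R/8) = -297/10 + R/8)
(-164 + O(S(-1))) + 1276 = (-164 + (-297/10 + sqrt(-1)/8)) + 1276 = (-164 + (-297/10 + I/8)) + 1276 = (-1937/10 + I/8) + 1276 = 10823/10 + I/8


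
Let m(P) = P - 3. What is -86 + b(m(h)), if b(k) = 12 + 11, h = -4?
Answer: -63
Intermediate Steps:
m(P) = -3 + P
b(k) = 23
-86 + b(m(h)) = -86 + 23 = -63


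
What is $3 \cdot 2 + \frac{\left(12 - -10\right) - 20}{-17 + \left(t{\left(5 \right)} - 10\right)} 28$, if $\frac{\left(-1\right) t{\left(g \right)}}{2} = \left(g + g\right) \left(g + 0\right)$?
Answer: $\frac{706}{127} \approx 5.5591$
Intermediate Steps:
$t{\left(g \right)} = - 4 g^{2}$ ($t{\left(g \right)} = - 2 \left(g + g\right) \left(g + 0\right) = - 2 \cdot 2 g g = - 2 \cdot 2 g^{2} = - 4 g^{2}$)
$3 \cdot 2 + \frac{\left(12 - -10\right) - 20}{-17 + \left(t{\left(5 \right)} - 10\right)} 28 = 3 \cdot 2 + \frac{\left(12 - -10\right) - 20}{-17 - \left(10 + 4 \cdot 5^{2}\right)} 28 = 6 + \frac{\left(12 + 10\right) - 20}{-17 - 110} \cdot 28 = 6 + \frac{22 - 20}{-17 - 110} \cdot 28 = 6 + \frac{2}{-17 - 110} \cdot 28 = 6 + \frac{2}{-127} \cdot 28 = 6 + 2 \left(- \frac{1}{127}\right) 28 = 6 - \frac{56}{127} = \frac{706}{127}$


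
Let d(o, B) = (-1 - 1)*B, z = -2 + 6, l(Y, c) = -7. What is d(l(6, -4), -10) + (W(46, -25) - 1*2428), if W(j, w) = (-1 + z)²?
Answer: -2399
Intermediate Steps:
z = 4
d(o, B) = -2*B
W(j, w) = 9 (W(j, w) = (-1 + 4)² = 3² = 9)
d(l(6, -4), -10) + (W(46, -25) - 1*2428) = -2*(-10) + (9 - 1*2428) = 20 + (9 - 2428) = 20 - 2419 = -2399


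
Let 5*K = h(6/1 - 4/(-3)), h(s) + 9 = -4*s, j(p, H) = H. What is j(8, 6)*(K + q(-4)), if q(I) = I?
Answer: -70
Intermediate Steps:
h(s) = -9 - 4*s
K = -23/3 (K = (-9 - 4*(6/1 - 4/(-3)))/5 = (-9 - 4*(6*1 - 4*(-1/3)))/5 = (-9 - 4*(6 + 4/3))/5 = (-9 - 4*22/3)/5 = (-9 - 88/3)/5 = (1/5)*(-115/3) = -23/3 ≈ -7.6667)
j(8, 6)*(K + q(-4)) = 6*(-23/3 - 4) = 6*(-35/3) = -70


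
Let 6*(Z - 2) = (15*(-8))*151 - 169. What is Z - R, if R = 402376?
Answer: -2432533/6 ≈ -4.0542e+5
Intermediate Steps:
Z = -18277/6 (Z = 2 + ((15*(-8))*151 - 169)/6 = 2 + (-120*151 - 169)/6 = 2 + (-18120 - 169)/6 = 2 + (⅙)*(-18289) = 2 - 18289/6 = -18277/6 ≈ -3046.2)
Z - R = -18277/6 - 1*402376 = -18277/6 - 402376 = -2432533/6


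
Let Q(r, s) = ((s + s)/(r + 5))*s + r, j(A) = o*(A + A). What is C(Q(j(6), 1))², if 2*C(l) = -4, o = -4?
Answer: 4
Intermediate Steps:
j(A) = -8*A (j(A) = -4*(A + A) = -8*A)
Q(r, s) = r + 2*s²/(5 + r) (Q(r, s) = ((2*s)/(5 + r))*s + r = (2*s/(5 + r))*s + r = 2*s²/(5 + r) + r = r + 2*s²/(5 + r))
C(l) = -2 (C(l) = (½)*(-4) = -2)
C(Q(j(6), 1))² = (-2)² = 4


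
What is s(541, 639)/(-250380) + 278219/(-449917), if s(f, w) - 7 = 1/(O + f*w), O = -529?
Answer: -616558785301373/997012202713800 ≈ -0.61841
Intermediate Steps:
s(f, w) = 7 + 1/(-529 + f*w)
s(541, 639)/(-250380) + 278219/(-449917) = ((-3702 + 7*541*639)/(-529 + 541*639))/(-250380) + 278219/(-449917) = ((-3702 + 2419893)/(-529 + 345699))*(-1/250380) + 278219*(-1/449917) = (2416191/345170)*(-1/250380) - 278219/449917 = -805397/28807888200 - 278219/449917 = -616558785301373/997012202713800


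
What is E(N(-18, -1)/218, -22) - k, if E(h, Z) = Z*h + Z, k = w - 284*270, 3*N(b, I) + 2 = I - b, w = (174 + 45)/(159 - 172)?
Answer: 108647542/1417 ≈ 76674.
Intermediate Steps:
w = -219/13 (w = 219/(-13) = 219*(-1/13) = -219/13 ≈ -16.846)
N(b, I) = -2/3 - b/3 + I/3 (N(b, I) = -2/3 + (I - b)/3 = -2/3 + (-b/3 + I/3) = -2/3 - b/3 + I/3)
k = -997059/13 (k = -219/13 - 284*270 = -219/13 - 76680 = -997059/13 ≈ -76697.)
E(h, Z) = Z + Z*h
E(N(-18, -1)/218, -22) - k = -22*(1 + (-2/3 - 1/3*(-18) + (1/3)*(-1))/218) - 1*(-997059/13) = -22*(1 + (-2/3 + 6 - 1/3)*(1/218)) + 997059/13 = -22*(1 + 5*(1/218)) + 997059/13 = -22*(1 + 5/218) + 997059/13 = -22*223/218 + 997059/13 = -2453/109 + 997059/13 = 108647542/1417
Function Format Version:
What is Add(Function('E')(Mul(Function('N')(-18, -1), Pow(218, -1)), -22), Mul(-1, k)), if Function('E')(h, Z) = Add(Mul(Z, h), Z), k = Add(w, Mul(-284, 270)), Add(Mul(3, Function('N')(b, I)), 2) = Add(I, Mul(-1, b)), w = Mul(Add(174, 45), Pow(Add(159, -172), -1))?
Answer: Rational(108647542, 1417) ≈ 76674.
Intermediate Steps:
w = Rational(-219, 13) (w = Mul(219, Pow(-13, -1)) = Mul(219, Rational(-1, 13)) = Rational(-219, 13) ≈ -16.846)
Function('N')(b, I) = Add(Rational(-2, 3), Mul(Rational(-1, 3), b), Mul(Rational(1, 3), I)) (Function('N')(b, I) = Add(Rational(-2, 3), Mul(Rational(1, 3), Add(I, Mul(-1, b)))) = Add(Rational(-2, 3), Add(Mul(Rational(-1, 3), b), Mul(Rational(1, 3), I))) = Add(Rational(-2, 3), Mul(Rational(-1, 3), b), Mul(Rational(1, 3), I)))
k = Rational(-997059, 13) (k = Add(Rational(-219, 13), Mul(-284, 270)) = Add(Rational(-219, 13), -76680) = Rational(-997059, 13) ≈ -76697.)
Function('E')(h, Z) = Add(Z, Mul(Z, h))
Add(Function('E')(Mul(Function('N')(-18, -1), Pow(218, -1)), -22), Mul(-1, k)) = Add(Mul(-22, Add(1, Mul(Add(Rational(-2, 3), Mul(Rational(-1, 3), -18), Mul(Rational(1, 3), -1)), Pow(218, -1)))), Mul(-1, Rational(-997059, 13))) = Add(Mul(-22, Add(1, Mul(Add(Rational(-2, 3), 6, Rational(-1, 3)), Rational(1, 218)))), Rational(997059, 13)) = Add(Mul(-22, Add(1, Mul(5, Rational(1, 218)))), Rational(997059, 13)) = Add(Mul(-22, Add(1, Rational(5, 218))), Rational(997059, 13)) = Add(Mul(-22, Rational(223, 218)), Rational(997059, 13)) = Add(Rational(-2453, 109), Rational(997059, 13)) = Rational(108647542, 1417)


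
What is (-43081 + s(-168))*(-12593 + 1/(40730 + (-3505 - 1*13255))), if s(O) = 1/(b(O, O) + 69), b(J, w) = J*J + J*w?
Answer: 367478653665579542/677356245 ≈ 5.4252e+8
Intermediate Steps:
b(J, w) = J² + J*w
s(O) = 1/(69 + 2*O²) (s(O) = 1/(O*(O + O) + 69) = 1/(O*(2*O) + 69) = 1/(2*O² + 69) = 1/(69 + 2*O²))
(-43081 + s(-168))*(-12593 + 1/(40730 + (-3505 - 1*13255))) = (-43081 + 1/(69 + 2*(-168)²))*(-12593 + 1/(40730 + (-3505 - 1*13255))) = (-43081 + 1/(69 + 2*28224))*(-12593 + 1/(40730 + (-3505 - 13255))) = (-43081 + 1/(69 + 56448))*(-12593 + 1/(40730 - 16760)) = (-43081 + 1/56517)*(-12593 + 1/23970) = -2434808876/56517*(-301854209/23970) = 367478653665579542/677356245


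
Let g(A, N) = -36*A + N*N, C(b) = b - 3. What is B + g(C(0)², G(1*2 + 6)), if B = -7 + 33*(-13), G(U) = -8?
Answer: -696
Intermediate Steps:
C(b) = -3 + b
B = -436 (B = -7 - 429 = -436)
g(A, N) = N² - 36*A (g(A, N) = -36*A + N² = N² - 36*A)
B + g(C(0)², G(1*2 + 6)) = -436 + ((-8)² - 36*(-3 + 0)²) = -436 + (64 - 36*(-3)²) = -436 + (64 - 36*9) = -436 + (64 - 324) = -436 - 260 = -696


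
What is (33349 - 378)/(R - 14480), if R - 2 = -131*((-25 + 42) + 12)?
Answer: -32971/18277 ≈ -1.8040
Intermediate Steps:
R = -3797 (R = 2 - 131*((-25 + 42) + 12) = 2 - 131*(17 + 12) = 2 - 131*29 = 2 - 3799 = -3797)
(33349 - 378)/(R - 14480) = (33349 - 378)/(-3797 - 14480) = 32971/(-18277) = 32971*(-1/18277) = -32971/18277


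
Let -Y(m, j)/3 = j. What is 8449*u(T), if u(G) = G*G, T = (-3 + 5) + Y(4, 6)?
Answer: 2162944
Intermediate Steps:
Y(m, j) = -3*j
T = -16 (T = (-3 + 5) - 3*6 = 2 - 18 = -16)
u(G) = G²
8449*u(T) = 8449*(-16)² = 8449*256 = 2162944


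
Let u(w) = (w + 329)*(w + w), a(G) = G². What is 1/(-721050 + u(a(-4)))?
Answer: -1/710010 ≈ -1.4084e-6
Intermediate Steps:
u(w) = 2*w*(329 + w) (u(w) = (329 + w)*(2*w) = 2*w*(329 + w))
1/(-721050 + u(a(-4))) = 1/(-721050 + 2*(-4)²*(329 + (-4)²)) = 1/(-721050 + 2*16*(329 + 16)) = 1/(-721050 + 2*16*345) = 1/(-721050 + 11040) = 1/(-710010) = -1/710010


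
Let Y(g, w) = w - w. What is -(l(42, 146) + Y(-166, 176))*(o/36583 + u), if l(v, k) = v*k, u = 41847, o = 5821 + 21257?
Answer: -9387576170028/36583 ≈ -2.5661e+8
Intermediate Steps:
o = 27078
Y(g, w) = 0
l(v, k) = k*v
-(l(42, 146) + Y(-166, 176))*(o/36583 + u) = -(146*42 + 0)*(27078/36583 + 41847) = -(6132 + 0)*(27078*(1/36583) + 41847) = -6132*(27078/36583 + 41847) = -6132*1530915879/36583 = -1*9387576170028/36583 = -9387576170028/36583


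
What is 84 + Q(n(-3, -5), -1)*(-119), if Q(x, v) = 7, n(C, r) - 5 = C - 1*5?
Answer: -749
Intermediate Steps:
n(C, r) = C (n(C, r) = 5 + (C - 1*5) = 5 + (C - 5) = 5 + (-5 + C) = C)
84 + Q(n(-3, -5), -1)*(-119) = 84 + 7*(-119) = 84 - 833 = -749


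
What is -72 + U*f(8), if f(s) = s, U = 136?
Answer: 1016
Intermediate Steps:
-72 + U*f(8) = -72 + 136*8 = -72 + 1088 = 1016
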